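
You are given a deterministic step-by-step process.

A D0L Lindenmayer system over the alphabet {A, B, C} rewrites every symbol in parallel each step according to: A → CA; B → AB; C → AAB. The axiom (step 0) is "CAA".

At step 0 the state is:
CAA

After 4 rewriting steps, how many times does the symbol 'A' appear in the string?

k=0  CAA
k=1  AABCACA
k=2  CACAABAABCAAABCA
k=3  AABCAAABCACAABCACAABAABCACACAABAABCA
k=4  CACAABAABCACACAABAABCAAABCACAABAABCAAABCACAABCACAABAABCAAABCAAABCACAABCACAABAABCA

45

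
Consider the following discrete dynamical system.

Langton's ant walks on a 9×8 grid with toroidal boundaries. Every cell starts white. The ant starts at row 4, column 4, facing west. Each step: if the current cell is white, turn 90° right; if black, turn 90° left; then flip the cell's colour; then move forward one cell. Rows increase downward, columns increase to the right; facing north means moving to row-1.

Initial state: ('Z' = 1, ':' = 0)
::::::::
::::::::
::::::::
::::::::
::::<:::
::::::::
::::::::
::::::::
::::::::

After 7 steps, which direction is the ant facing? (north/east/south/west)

gen 0: ::::::::
::::::::
::::::::
::::::::
::::<:::
::::::::
::::::::
::::::::
::::::::
gen 1: ::::::::
::::::::
::::::::
::::^:::
::::Z:::
::::::::
::::::::
::::::::
::::::::
gen 2: ::::::::
::::::::
::::::::
::::Z>::
::::Z:::
::::::::
::::::::
::::::::
::::::::
gen 3: ::::::::
::::::::
::::::::
::::ZZ::
::::Zv::
::::::::
::::::::
::::::::
::::::::
gen 4: ::::::::
::::::::
::::::::
::::ZZ::
::::<Z::
::::::::
::::::::
::::::::
::::::::
gen 5: ::::::::
::::::::
::::::::
::::ZZ::
:::::Z::
::::v:::
::::::::
::::::::
::::::::
gen 6: ::::::::
::::::::
::::::::
::::ZZ::
:::::Z::
:::<Z:::
::::::::
::::::::
::::::::
gen 7: ::::::::
::::::::
::::::::
::::ZZ::
:::^:Z::
:::ZZ:::
::::::::
::::::::
::::::::

north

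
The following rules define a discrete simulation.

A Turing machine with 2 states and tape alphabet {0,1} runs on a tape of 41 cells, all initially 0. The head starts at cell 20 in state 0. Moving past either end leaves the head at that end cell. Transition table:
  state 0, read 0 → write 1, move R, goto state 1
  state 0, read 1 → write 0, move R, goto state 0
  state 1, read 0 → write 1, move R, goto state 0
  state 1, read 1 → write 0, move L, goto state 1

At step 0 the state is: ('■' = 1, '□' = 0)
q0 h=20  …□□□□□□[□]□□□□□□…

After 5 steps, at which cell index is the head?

t=0: q0 h=20  …□□□□□□[□]□□□□□□…
t=1: q1 h=21  …□□□□□■[□]□□□□□□…
t=2: q0 h=22  …□□□□■■[□]□□□□□□…
t=3: q1 h=23  …□□□■■■[□]□□□□□□…
t=4: q0 h=24  …□□■■■■[□]□□□□□□…
t=5: q1 h=25  …□■■■■■[□]□□□□□□…

25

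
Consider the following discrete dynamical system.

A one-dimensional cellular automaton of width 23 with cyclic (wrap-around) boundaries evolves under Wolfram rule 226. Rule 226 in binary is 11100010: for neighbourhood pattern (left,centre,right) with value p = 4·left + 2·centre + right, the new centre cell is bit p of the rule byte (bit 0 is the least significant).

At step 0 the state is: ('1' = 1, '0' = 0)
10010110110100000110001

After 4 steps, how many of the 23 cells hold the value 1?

10

step 0: 10010110110100000110001
step 1: 10101011011000001010010
step 2: 01010101101000010100101
step 3: 10101010110000101001010
step 4: 01010101010001010010101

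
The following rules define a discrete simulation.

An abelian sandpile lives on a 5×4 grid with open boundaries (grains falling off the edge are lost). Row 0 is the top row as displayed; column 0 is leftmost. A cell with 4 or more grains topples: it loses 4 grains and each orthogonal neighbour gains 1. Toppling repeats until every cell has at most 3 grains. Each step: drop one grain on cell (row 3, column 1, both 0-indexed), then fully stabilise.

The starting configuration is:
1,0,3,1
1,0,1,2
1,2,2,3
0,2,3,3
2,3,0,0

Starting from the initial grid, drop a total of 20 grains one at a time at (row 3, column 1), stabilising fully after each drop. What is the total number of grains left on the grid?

39

k=0  1,0,3,1
1,0,1,2
1,2,2,3
0,2,3,3
2,3,0,0
k=1  1,0,3,1
1,0,1,2
1,2,2,3
0,3,3,3
2,3,0,0
k=2  1,0,3,1
1,1,2,3
2,0,1,1
1,3,2,1
3,0,2,1
k=3  1,0,3,1
1,1,2,3
2,1,1,1
2,0,3,1
3,1,2,1
k=4  1,0,3,1
1,1,2,3
2,1,1,1
2,1,3,1
3,1,2,1
k=5  1,0,3,1
1,1,2,3
2,1,1,1
2,2,3,1
3,1,2,1
k=6  1,0,3,1
1,1,2,3
2,1,1,1
2,3,3,1
3,1,2,1
k=7  1,0,3,1
1,1,2,3
2,2,2,1
3,1,0,2
3,2,3,1
k=8  1,0,3,1
1,1,2,3
2,2,2,1
3,2,0,2
3,2,3,1
k=9  1,0,3,1
1,1,2,3
2,2,2,1
3,3,0,2
3,2,3,1
k=10  1,0,3,1
1,1,2,3
3,3,2,1
1,2,2,2
1,1,0,2
k=11  1,0,3,1
1,1,2,3
3,3,2,1
1,3,2,2
1,1,0,2
k=12  1,0,3,1
2,2,2,3
0,1,3,1
3,1,3,2
1,2,0,2
k=13  1,0,3,1
2,2,2,3
0,1,3,1
3,2,3,2
1,2,0,2
k=14  1,0,3,1
2,2,2,3
0,1,3,1
3,3,3,2
1,2,0,2
k=15  1,0,3,1
2,2,3,3
1,3,0,2
0,2,1,3
2,3,1,2
k=16  1,0,3,1
2,2,3,3
1,3,0,2
0,3,1,3
2,3,1,2
k=17  1,0,3,1
2,3,3,3
2,0,1,2
1,2,2,3
3,0,2,2
k=18  1,0,3,1
2,3,3,3
2,0,1,2
1,3,2,3
3,0,2,2
k=19  1,0,3,1
2,3,3,3
2,1,1,2
2,0,3,3
3,1,2,2
k=20  1,0,3,1
2,3,3,3
2,1,1,2
2,1,3,3
3,1,2,2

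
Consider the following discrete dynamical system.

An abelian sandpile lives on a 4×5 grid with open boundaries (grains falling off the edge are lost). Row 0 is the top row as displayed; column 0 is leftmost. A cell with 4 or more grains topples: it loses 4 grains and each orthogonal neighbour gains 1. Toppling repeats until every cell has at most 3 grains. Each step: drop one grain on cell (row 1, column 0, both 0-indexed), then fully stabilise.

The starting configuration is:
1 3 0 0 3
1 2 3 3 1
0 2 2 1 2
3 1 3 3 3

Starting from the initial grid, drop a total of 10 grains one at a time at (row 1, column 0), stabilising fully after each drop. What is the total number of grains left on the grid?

41

t=0: 1 3 0 0 3
1 2 3 3 1
0 2 2 1 2
3 1 3 3 3
t=1: 1 3 0 0 3
2 2 3 3 1
0 2 2 1 2
3 1 3 3 3
t=2: 1 3 0 0 3
3 2 3 3 1
0 2 2 1 2
3 1 3 3 3
t=3: 2 3 0 0 3
0 3 3 3 1
1 2 2 1 2
3 1 3 3 3
t=4: 2 3 0 0 3
1 3 3 3 1
1 2 2 1 2
3 1 3 3 3
t=5: 2 3 0 0 3
2 3 3 3 1
1 2 2 1 2
3 1 3 3 3
t=6: 2 3 0 0 3
3 3 3 3 1
1 2 2 1 2
3 1 3 3 3
t=7: 0 1 2 1 3
2 2 1 0 2
2 3 3 2 2
3 1 3 3 3
t=8: 0 1 2 1 3
3 2 1 0 2
2 3 3 2 2
3 1 3 3 3
t=9: 1 1 2 1 3
0 3 1 0 2
3 3 3 2 2
3 1 3 3 3
t=10: 1 1 2 1 3
1 3 1 0 2
3 3 3 2 2
3 1 3 3 3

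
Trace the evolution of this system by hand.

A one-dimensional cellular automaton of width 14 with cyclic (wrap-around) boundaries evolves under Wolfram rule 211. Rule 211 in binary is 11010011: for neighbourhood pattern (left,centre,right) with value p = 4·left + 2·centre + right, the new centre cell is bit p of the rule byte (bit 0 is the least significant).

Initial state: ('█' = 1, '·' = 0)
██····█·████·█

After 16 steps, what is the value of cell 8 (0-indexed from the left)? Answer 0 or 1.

1

0) ██····█·████·█
1) ██████···███··
2) ·████████·████
3) ··███████··███
4) ██·████████·██
5) ██··███████··█
6) ████·████████·
7) ·███··███████·
8) █·████·███████
9) █··███··██████
10) ███·████·█████
11) ███··███··████
12) █████·████·███
13) █████··███··██
14) ███████·████·█
15) ███████··███··
16) ·████████·████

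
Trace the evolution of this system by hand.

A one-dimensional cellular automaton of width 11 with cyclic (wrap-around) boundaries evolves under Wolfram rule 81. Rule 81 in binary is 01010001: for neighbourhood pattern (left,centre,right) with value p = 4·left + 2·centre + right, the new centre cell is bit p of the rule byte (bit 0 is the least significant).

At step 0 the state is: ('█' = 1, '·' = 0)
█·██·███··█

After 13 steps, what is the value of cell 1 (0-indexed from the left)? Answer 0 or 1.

1

[0] █·██·███··█
[1] █··█···██··
[2] ·█··██··██·
[3] ··█··██··██
[4] █··█··██··█
[5] ██··█··██··
[6] ·██··█··██·
[7] ··██··█··██
[8] █··██··█··█
[9] ██··██··█··
[10] ·██··██··█·
[11] ··██··██··█
[12] █··██··██··
[13] ·█··██··██·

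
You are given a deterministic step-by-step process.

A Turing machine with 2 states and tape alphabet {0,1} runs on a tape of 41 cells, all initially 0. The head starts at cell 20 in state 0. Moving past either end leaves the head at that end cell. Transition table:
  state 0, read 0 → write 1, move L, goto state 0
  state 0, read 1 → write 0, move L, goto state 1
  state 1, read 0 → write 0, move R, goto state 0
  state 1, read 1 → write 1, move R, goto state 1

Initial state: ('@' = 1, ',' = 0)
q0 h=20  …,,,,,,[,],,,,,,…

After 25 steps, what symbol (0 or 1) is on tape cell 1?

gen 0: q0 h=20  …,,,,,,[,],,,,,,…
gen 1: q0 h=19  …,,,,,,[,]@,,,,,…
gen 2: q0 h=18  …,,,,,,[,]@@,,,,…
gen 3: q0 h=17  …,,,,,,[,]@@@,,,…
gen 4: q0 h=16  …,,,,,,[,]@@@@,,…
gen 5: q0 h=15  …,,,,,,[,]@@@@@,…
gen 6: q0 h=14  …,,,,,,[,]@@@@@@…
gen 7: q0 h=13  …,,,,,,[,]@@@@@@…
gen 8: q0 h=12  …,,,,,,[,]@@@@@@…
gen 9: q0 h=11  …,,,,,,[,]@@@@@@…
gen 10: q0 h=10  …,,,,,,[,]@@@@@@…
gen 11: q0 h= 9  …,,,,,,[,]@@@@@@…
gen 12: q0 h= 8  …,,,,,,[,]@@@@@@…
gen 13: q0 h= 7  …,,,,,,[,]@@@@@@…
gen 14: q0 h= 6  |,,,,,,[,]@@@@@@…
gen 15: q0 h= 5  |,,,,,[,]@@@@@@…
gen 16: q0 h= 4  |,,,,[,]@@@@@@…
gen 17: q0 h= 3  |,,,[,]@@@@@@…
gen 18: q0 h= 2  |,,[,]@@@@@@…
gen 19: q0 h= 1  |,[,]@@@@@@…
gen 20: q0 h= 0  |[,]@@@@@@…
gen 21: q0 h= 0  |[@]@@@@@@…
gen 22: q1 h= 0  |[,]@@@@@@…
gen 23: q0 h= 1  |,[@]@@@@@@…
gen 24: q1 h= 0  |[,],@@@@@…
gen 25: q0 h= 1  |,[,]@@@@@@…

0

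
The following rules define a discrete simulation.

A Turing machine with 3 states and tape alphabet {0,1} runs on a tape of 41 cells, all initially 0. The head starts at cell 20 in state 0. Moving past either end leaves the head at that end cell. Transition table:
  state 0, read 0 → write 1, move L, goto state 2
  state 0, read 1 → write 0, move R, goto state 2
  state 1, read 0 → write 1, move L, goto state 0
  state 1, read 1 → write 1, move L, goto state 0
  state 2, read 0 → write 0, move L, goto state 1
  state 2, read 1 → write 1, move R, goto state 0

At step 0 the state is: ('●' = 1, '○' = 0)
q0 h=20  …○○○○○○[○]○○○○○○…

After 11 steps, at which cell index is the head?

9

gen 0: q0 h=20  …○○○○○○[○]○○○○○○…
gen 1: q2 h=19  …○○○○○○[○]●○○○○○…
gen 2: q1 h=18  …○○○○○○[○]○●○○○○…
gen 3: q0 h=17  …○○○○○○[○]●○●○○○…
gen 4: q2 h=16  …○○○○○○[○]●●○●○○…
gen 5: q1 h=15  …○○○○○○[○]○●●○●○…
gen 6: q0 h=14  …○○○○○○[○]●○●●○●…
gen 7: q2 h=13  …○○○○○○[○]●●○●●○…
gen 8: q1 h=12  …○○○○○○[○]○●●○●●…
gen 9: q0 h=11  …○○○○○○[○]●○●●○●…
gen 10: q2 h=10  …○○○○○○[○]●●○●●○…
gen 11: q1 h= 9  …○○○○○○[○]○●●○●●…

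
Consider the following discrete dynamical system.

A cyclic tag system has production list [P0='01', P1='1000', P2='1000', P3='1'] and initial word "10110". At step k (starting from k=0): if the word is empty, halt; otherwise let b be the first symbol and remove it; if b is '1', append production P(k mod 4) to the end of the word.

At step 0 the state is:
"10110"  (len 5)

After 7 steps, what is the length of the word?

9

0) "10110"  (len 5)
1) "011001"  (len 6)
2) "11001"  (len 5)
3) "10011000"  (len 8)
4) "00110001"  (len 8)
5) "0110001"  (len 7)
6) "110001"  (len 6)
7) "100011000"  (len 9)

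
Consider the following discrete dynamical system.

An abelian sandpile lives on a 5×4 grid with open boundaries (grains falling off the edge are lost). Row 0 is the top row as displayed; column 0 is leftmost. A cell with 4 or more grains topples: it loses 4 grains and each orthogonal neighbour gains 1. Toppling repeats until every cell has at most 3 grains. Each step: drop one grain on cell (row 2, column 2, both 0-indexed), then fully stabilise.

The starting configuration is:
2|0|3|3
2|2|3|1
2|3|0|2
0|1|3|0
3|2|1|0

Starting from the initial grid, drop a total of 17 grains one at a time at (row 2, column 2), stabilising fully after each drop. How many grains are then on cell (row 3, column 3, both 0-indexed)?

0

[0] 2|0|3|3
2|2|3|1
2|3|0|2
0|1|3|0
3|2|1|0
[1] 2|0|3|3
2|2|3|1
2|3|1|2
0|1|3|0
3|2|1|0
[2] 2|0|3|3
2|2|3|1
2|3|2|2
0|1|3|0
3|2|1|0
[3] 2|0|3|3
2|2|3|1
2|3|3|2
0|1|3|0
3|2|1|0
[4] 2|2|1|0
3|0|2|3
3|1|3|3
0|3|0|1
3|2|2|0
[5] 2|2|2|1
3|1|0|1
3|2|2|1
0|3|1|2
3|2|2|0
[6] 2|2|2|1
3|1|0|1
3|2|3|1
0|3|1|2
3|2|2|0
[7] 2|2|2|1
3|1|1|1
3|3|0|2
0|3|2|2
3|2|2|0
[8] 2|2|2|1
3|1|1|1
3|3|1|2
0|3|2|2
3|2|2|0
[9] 2|2|2|1
3|1|1|1
3|3|2|2
0|3|2|2
3|2|2|0
[10] 2|2|2|1
3|1|1|1
3|3|3|2
0|3|2|2
3|2|2|0
[11] 3|2|2|1
0|3|2|1
1|2|2|3
2|1|0|3
3|3|3|0
[12] 3|2|2|1
0|3|2|1
1|2|3|3
2|1|0|3
3|3|3|0
[13] 3|2|2|1
0|3|3|2
1|3|1|1
2|1|2|0
3|3|3|1
[14] 3|2|2|1
0|3|3|2
1|3|2|1
2|1|2|0
3|3|3|1
[15] 3|2|2|1
0|3|3|2
1|3|3|1
2|1|2|0
3|3|3|1
[16] 3|3|3|1
1|1|1|3
2|1|2|2
2|2|3|0
3|3|3|1
[17] 3|3|3|1
1|1|1|3
2|1|3|2
2|2|3|0
3|3|3|1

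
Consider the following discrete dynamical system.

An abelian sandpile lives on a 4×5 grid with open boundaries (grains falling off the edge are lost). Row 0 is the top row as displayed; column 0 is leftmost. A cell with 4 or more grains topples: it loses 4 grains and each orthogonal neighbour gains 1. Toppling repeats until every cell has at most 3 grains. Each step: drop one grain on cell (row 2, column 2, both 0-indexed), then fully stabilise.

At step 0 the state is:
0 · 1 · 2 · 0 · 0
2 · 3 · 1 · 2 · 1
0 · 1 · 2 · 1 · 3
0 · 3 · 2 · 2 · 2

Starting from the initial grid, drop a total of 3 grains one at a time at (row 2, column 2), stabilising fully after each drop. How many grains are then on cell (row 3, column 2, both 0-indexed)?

gen 0: 0 · 1 · 2 · 0 · 0
2 · 3 · 1 · 2 · 1
0 · 1 · 2 · 1 · 3
0 · 3 · 2 · 2 · 2
gen 1: 0 · 1 · 2 · 0 · 0
2 · 3 · 1 · 2 · 1
0 · 1 · 3 · 1 · 3
0 · 3 · 2 · 2 · 2
gen 2: 0 · 1 · 2 · 0 · 0
2 · 3 · 2 · 2 · 1
0 · 2 · 0 · 2 · 3
0 · 3 · 3 · 2 · 2
gen 3: 0 · 1 · 2 · 0 · 0
2 · 3 · 2 · 2 · 1
0 · 2 · 1 · 2 · 3
0 · 3 · 3 · 2 · 2

3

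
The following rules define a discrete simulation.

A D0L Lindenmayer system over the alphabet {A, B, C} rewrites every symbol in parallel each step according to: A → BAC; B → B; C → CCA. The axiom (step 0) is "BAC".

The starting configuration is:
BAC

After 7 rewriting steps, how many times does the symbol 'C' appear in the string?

987

t=0: BAC
t=1: BBACCCA
t=2: BBBACCCACCACCABAC
t=3: BBBBACCCACCACCABACCCACCABACCCACCABACBBACCCA
t=4: BBBBBACCCACCACCABACCCACCABACCCACCABACBBACCCACCACCABACCCACCABACBBACCCACCACCABACCCACCABACBBACCCABBBACCCACCACCABAC
t=5: BBBBBBACCCACCACCABACCCACCABACCCACCABACBBACCCACCACCABACCCAC…BACCCACCACCABACBBBBACCCACCACCABACCCACCABACCCACCABACBBACCCA  (len 289)
t=6: BBBBBBBACCCACCACCABACCCACCABACCCACCABACBBACCCACCACCABACCCA…CCACCABACBBACCCACCACCABACCCACCABACBBACCCABBBACCCACCACCABAC  (len 755)
t=7: BBBBBBBBACCCACCACCABACCCACCABACCCACCABACBBACCCACCACCABACCC…BACCCACCACCABACBBBBACCCACCACCABACCCACCABACCCACCABACBBACCCA  (len 1975)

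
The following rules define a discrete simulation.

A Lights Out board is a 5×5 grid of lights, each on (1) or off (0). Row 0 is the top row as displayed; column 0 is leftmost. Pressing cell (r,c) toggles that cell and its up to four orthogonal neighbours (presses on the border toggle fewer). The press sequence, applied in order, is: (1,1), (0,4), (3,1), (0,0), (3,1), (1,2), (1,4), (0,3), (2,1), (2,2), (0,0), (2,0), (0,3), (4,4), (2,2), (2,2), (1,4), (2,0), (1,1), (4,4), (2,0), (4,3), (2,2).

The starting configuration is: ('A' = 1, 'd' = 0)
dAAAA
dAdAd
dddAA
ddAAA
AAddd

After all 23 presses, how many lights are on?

16

k=0  dAAAA
dAdAd
dddAA
ddAAA
AAddd
k=1  ddAAA
AdAAd
dAdAA
ddAAA
AAddd
k=2  ddAdd
AdAAA
dAdAA
ddAAA
AAddd
k=3  ddAdd
AdAAA
dddAA
AAdAA
Adddd
k=4  AAAdd
ddAAA
dddAA
AAdAA
Adddd
k=5  AAAdd
ddAAA
dAdAA
ddAAA
AAddd
k=6  AAddd
dAddA
dAAAA
ddAAA
AAddd
k=7  AAddA
dAdAd
dAAAd
ddAAA
AAddd
k=8  AAAAd
dAddd
dAAAd
ddAAA
AAddd
k=9  AAAAd
ddddd
AddAd
dAAAA
AAddd
k=10  AAAAd
ddAdd
AAAdd
dAdAA
AAddd
k=11  ddAAd
AdAdd
AAAdd
dAdAA
AAddd
k=12  ddAAd
ddAdd
ddAdd
AAdAA
AAddd
k=13  ddddA
ddAAd
ddAdd
AAdAA
AAddd
k=14  ddddA
ddAAd
ddAdd
AAdAd
AAdAA
k=15  ddddA
dddAd
dAdAd
AAAAd
AAdAA
k=16  ddddA
ddAAd
ddAdd
AAdAd
AAdAA
k=17  ddddd
ddAdA
ddAdA
AAdAd
AAdAA
k=18  ddddd
AdAdA
AAAdA
dAdAd
AAdAA
k=19  dAddd
dAddA
AdAdA
dAdAd
AAdAA
k=20  dAddd
dAddA
AdAdA
dAdAA
AAddd
k=21  dAddd
AAddA
dAAdA
AAdAA
AAddd
k=22  dAddd
AAddA
dAAdA
AAddA
AAAAA
k=23  dAddd
AAAdA
dddAA
AAAdA
AAAAA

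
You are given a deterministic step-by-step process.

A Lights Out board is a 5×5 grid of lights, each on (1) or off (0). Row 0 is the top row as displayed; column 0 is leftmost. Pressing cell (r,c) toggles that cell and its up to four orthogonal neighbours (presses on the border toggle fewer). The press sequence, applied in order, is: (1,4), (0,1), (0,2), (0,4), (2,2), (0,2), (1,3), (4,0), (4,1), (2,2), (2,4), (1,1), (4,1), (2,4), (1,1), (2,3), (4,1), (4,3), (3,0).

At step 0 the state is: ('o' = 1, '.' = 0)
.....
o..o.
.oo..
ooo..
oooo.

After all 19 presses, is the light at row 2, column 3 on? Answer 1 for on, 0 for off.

0

gen 0: .....
o..o.
.oo..
ooo..
oooo.
gen 1: ....o
o...o
.oo.o
ooo..
oooo.
gen 2: ooo.o
oo..o
.oo.o
ooo..
oooo.
gen 3: o..oo
ooo.o
.oo.o
ooo..
oooo.
gen 4: o....
ooo..
.oo.o
ooo..
oooo.
gen 5: o....
oo...
...oo
oo...
oooo.
gen 6: oooo.
ooo..
...oo
oo...
oooo.
gen 7: ooo..
oo.oo
....o
oo...
oooo.
gen 8: ooo..
oo.oo
....o
.o...
..oo.
gen 9: ooo..
oo.oo
....o
.....
oo.o.
gen 10: ooo..
ooooo
.oooo
..o..
oo.o.
gen 11: ooo..
oooo.
.oo..
..o.o
oo.o.
gen 12: o.o..
...o.
..o..
..o.o
oo.o.
gen 13: o.o..
...o.
..o..
.oo.o
..oo.
gen 14: o.o..
...oo
..ooo
.oo..
..oo.
gen 15: ooo..
ooooo
.oooo
.oo..
..oo.
gen 16: ooo..
ooo.o
.o...
.ooo.
..oo.
gen 17: ooo..
ooo.o
.o...
..oo.
oo.o.
gen 18: ooo..
ooo.o
.o...
..o..
ooo.o
gen 19: ooo..
ooo.o
oo...
ooo..
.oo.o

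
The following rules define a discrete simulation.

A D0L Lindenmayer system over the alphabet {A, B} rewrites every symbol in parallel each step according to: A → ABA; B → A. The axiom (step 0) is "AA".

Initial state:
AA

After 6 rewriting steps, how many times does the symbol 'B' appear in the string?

step 0: AA
step 1: ABAABA
step 2: ABAAABAABAAABA
step 3: ABAAABAABAABAAABAABAAABAABAABAAABA
step 4: ABAAABAABAABAAABAABAAABAABAAABAABAABAAABAABAAABAABAABAAABAABAAABAABAAABAABAABAAABA
step 5: ABAAABAABAABAAABAABAAABAABAAABAABAABAAABAABAAABAABAABAAABA…ABAAABAABAABAAABAABAAABAABAABAAABAABAAABAABAAABAABAABAAABA  (len 198)
step 6: ABAAABAABAABAAABAABAAABAABAAABAABAABAAABAABAAABAABAABAAABA…ABAAABAABAABAAABAABAAABAABAABAAABAABAAABAABAAABAABAABAAABA  (len 478)

140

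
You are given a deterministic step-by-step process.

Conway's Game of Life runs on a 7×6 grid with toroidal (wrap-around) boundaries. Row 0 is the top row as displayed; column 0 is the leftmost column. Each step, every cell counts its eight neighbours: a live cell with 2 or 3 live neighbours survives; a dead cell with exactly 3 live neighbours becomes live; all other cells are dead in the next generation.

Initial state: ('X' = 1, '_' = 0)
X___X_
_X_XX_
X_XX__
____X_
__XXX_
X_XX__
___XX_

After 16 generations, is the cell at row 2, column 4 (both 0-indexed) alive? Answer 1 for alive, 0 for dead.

1

0) X___X_
_X_XX_
X_XX__
____X_
__XXX_
X_XX__
___XX_
1) __X___
XX__X_
_XX__X
_X__XX
_XX_XX
_X___X
_XX_X_
2) X_X__X
X__X_X
__XX__
______
_XXX__
_____X
XXXX__
3) ______
X__X_X
__XXX_
_X____
__X___
____X_
__XXX_
4) __X__X
__XX_X
XXXXXX
_X____
______
__X_X_
___XX_
5) __X__X
______
_____X
_X_XXX
______
____X_
__X_XX
6) ___XXX
______
X____X
X___XX
___X_X
___XXX
____XX
7) ___X_X
X_____
X___X_
______
___X__
X__X__
X_____
8) X____X
X___X_
_____X
______
______
______
X___XX
9) _X____
X___X_
_____X
______
______
_____X
X___X_
10) XX____
X____X
_____X
______
______
_____X
X____X
11) _X____
_X___X
X____X
______
______
X____X
_X___X
12) _XX___
_X___X
X____X
______
______
X____X
_X___X
13) _XX___
_XX__X
X____X
______
______
X____X
_XX__X
14) ___X__
__X__X
XX___X
______
______
XX___X
__X__X
15) __XXX_
_XX_XX
XX___X
X_____
X_____
XX___X
_XX_XX
16) ______
______
__X_X_
______
______
__X_X_
______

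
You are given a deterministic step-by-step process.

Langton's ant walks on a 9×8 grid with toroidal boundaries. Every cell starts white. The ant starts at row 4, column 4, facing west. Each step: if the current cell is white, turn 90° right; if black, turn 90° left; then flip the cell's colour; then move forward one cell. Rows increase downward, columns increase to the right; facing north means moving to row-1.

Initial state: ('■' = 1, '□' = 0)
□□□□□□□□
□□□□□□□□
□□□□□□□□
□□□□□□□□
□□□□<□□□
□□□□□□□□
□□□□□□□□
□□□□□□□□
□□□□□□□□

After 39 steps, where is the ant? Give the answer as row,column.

k=0  □□□□□□□□
□□□□□□□□
□□□□□□□□
□□□□□□□□
□□□□<□□□
□□□□□□□□
□□□□□□□□
□□□□□□□□
□□□□□□□□
k=1  □□□□□□□□
□□□□□□□□
□□□□□□□□
□□□□^□□□
□□□□■□□□
□□□□□□□□
□□□□□□□□
□□□□□□□□
□□□□□□□□
k=2  □□□□□□□□
□□□□□□□□
□□□□□□□□
□□□□■>□□
□□□□■□□□
□□□□□□□□
□□□□□□□□
□□□□□□□□
□□□□□□□□
k=3  □□□□□□□□
□□□□□□□□
□□□□□□□□
□□□□■■□□
□□□□■v□□
□□□□□□□□
□□□□□□□□
□□□□□□□□
□□□□□□□□
k=4  □□□□□□□□
□□□□□□□□
□□□□□□□□
□□□□■■□□
□□□□<■□□
□□□□□□□□
□□□□□□□□
□□□□□□□□
□□□□□□□□
k=5  □□□□□□□□
□□□□□□□□
□□□□□□□□
□□□□■■□□
□□□□□■□□
□□□□v□□□
□□□□□□□□
□□□□□□□□
□□□□□□□□
k=6  □□□□□□□□
□□□□□□□□
□□□□□□□□
□□□□■■□□
□□□□□■□□
□□□<■□□□
□□□□□□□□
□□□□□□□□
□□□□□□□□
k=7  □□□□□□□□
□□□□□□□□
□□□□□□□□
□□□□■■□□
□□□^□■□□
□□□■■□□□
□□□□□□□□
□□□□□□□□
□□□□□□□□
k=8  □□□□□□□□
□□□□□□□□
□□□□□□□□
□□□□■■□□
□□□■>■□□
□□□■■□□□
□□□□□□□□
□□□□□□□□
□□□□□□□□
k=9  □□□□□□□□
□□□□□□□□
□□□□□□□□
□□□□■■□□
□□□■■■□□
□□□■v□□□
□□□□□□□□
□□□□□□□□
□□□□□□□□
k=10  □□□□□□□□
□□□□□□□□
□□□□□□□□
□□□□■■□□
□□□■■■□□
□□□■□>□□
□□□□□□□□
□□□□□□□□
□□□□□□□□
k=11  □□□□□□□□
□□□□□□□□
□□□□□□□□
□□□□■■□□
□□□■■■□□
□□□■□■□□
□□□□□v□□
□□□□□□□□
□□□□□□□□
k=12  □□□□□□□□
□□□□□□□□
□□□□□□□□
□□□□■■□□
□□□■■■□□
□□□■□■□□
□□□□<■□□
□□□□□□□□
□□□□□□□□
k=13  □□□□□□□□
□□□□□□□□
□□□□□□□□
□□□□■■□□
□□□■■■□□
□□□■^■□□
□□□□■■□□
□□□□□□□□
□□□□□□□□
k=14  □□□□□□□□
□□□□□□□□
□□□□□□□□
□□□□■■□□
□□□■■■□□
□□□■■>□□
□□□□■■□□
□□□□□□□□
□□□□□□□□
k=15  □□□□□□□□
□□□□□□□□
□□□□□□□□
□□□□■■□□
□□□■■^□□
□□□■■□□□
□□□□■■□□
□□□□□□□□
□□□□□□□□
k=16  □□□□□□□□
□□□□□□□□
□□□□□□□□
□□□□■■□□
□□□■<□□□
□□□■■□□□
□□□□■■□□
□□□□□□□□
□□□□□□□□
k=17  □□□□□□□□
□□□□□□□□
□□□□□□□□
□□□□■■□□
□□□■□□□□
□□□■v□□□
□□□□■■□□
□□□□□□□□
□□□□□□□□
k=18  □□□□□□□□
□□□□□□□□
□□□□□□□□
□□□□■■□□
□□□■□□□□
□□□■□>□□
□□□□■■□□
□□□□□□□□
□□□□□□□□
k=19  □□□□□□□□
□□□□□□□□
□□□□□□□□
□□□□■■□□
□□□■□□□□
□□□■□■□□
□□□□■v□□
□□□□□□□□
□□□□□□□□
k=20  □□□□□□□□
□□□□□□□□
□□□□□□□□
□□□□■■□□
□□□■□□□□
□□□■□■□□
□□□□■□>□
□□□□□□□□
□□□□□□□□
k=21  □□□□□□□□
□□□□□□□□
□□□□□□□□
□□□□■■□□
□□□■□□□□
□□□■□■□□
□□□□■□■□
□□□□□□v□
□□□□□□□□
k=22  □□□□□□□□
□□□□□□□□
□□□□□□□□
□□□□■■□□
□□□■□□□□
□□□■□■□□
□□□□■□■□
□□□□□<■□
□□□□□□□□
k=23  □□□□□□□□
□□□□□□□□
□□□□□□□□
□□□□■■□□
□□□■□□□□
□□□■□■□□
□□□□■^■□
□□□□□■■□
□□□□□□□□
k=24  □□□□□□□□
□□□□□□□□
□□□□□□□□
□□□□■■□□
□□□■□□□□
□□□■□■□□
□□□□■■>□
□□□□□■■□
□□□□□□□□
k=25  □□□□□□□□
□□□□□□□□
□□□□□□□□
□□□□■■□□
□□□■□□□□
□□□■□■^□
□□□□■■□□
□□□□□■■□
□□□□□□□□
k=26  □□□□□□□□
□□□□□□□□
□□□□□□□□
□□□□■■□□
□□□■□□□□
□□□■□■■>
□□□□■■□□
□□□□□■■□
□□□□□□□□
k=27  □□□□□□□□
□□□□□□□□
□□□□□□□□
□□□□■■□□
□□□■□□□□
□□□■□■■■
□□□□■■□v
□□□□□■■□
□□□□□□□□
k=28  □□□□□□□□
□□□□□□□□
□□□□□□□□
□□□□■■□□
□□□■□□□□
□□□■□■■■
□□□□■■<■
□□□□□■■□
□□□□□□□□
k=29  □□□□□□□□
□□□□□□□□
□□□□□□□□
□□□□■■□□
□□□■□□□□
□□□■□■^■
□□□□■■■■
□□□□□■■□
□□□□□□□□
k=30  □□□□□□□□
□□□□□□□□
□□□□□□□□
□□□□■■□□
□□□■□□□□
□□□■□<□■
□□□□■■■■
□□□□□■■□
□□□□□□□□
k=31  □□□□□□□□
□□□□□□□□
□□□□□□□□
□□□□■■□□
□□□■□□□□
□□□■□□□■
□□□□■v■■
□□□□□■■□
□□□□□□□□
k=32  □□□□□□□□
□□□□□□□□
□□□□□□□□
□□□□■■□□
□□□■□□□□
□□□■□□□■
□□□□■□>■
□□□□□■■□
□□□□□□□□
k=33  □□□□□□□□
□□□□□□□□
□□□□□□□□
□□□□■■□□
□□□■□□□□
□□□■□□^■
□□□□■□□■
□□□□□■■□
□□□□□□□□
k=34  □□□□□□□□
□□□□□□□□
□□□□□□□□
□□□□■■□□
□□□■□□□□
□□□■□□■>
□□□□■□□■
□□□□□■■□
□□□□□□□□
k=35  □□□□□□□□
□□□□□□□□
□□□□□□□□
□□□□■■□□
□□□■□□□^
□□□■□□■□
□□□□■□□■
□□□□□■■□
□□□□□□□□
k=36  □□□□□□□□
□□□□□□□□
□□□□□□□□
□□□□■■□□
>□□■□□□■
□□□■□□■□
□□□□■□□■
□□□□□■■□
□□□□□□□□
k=37  □□□□□□□□
□□□□□□□□
□□□□□□□□
□□□□■■□□
■□□■□□□■
v□□■□□■□
□□□□■□□■
□□□□□■■□
□□□□□□□□
k=38  □□□□□□□□
□□□□□□□□
□□□□□□□□
□□□□■■□□
■□□■□□□■
■□□■□□■<
□□□□■□□■
□□□□□■■□
□□□□□□□□
k=39  □□□□□□□□
□□□□□□□□
□□□□□□□□
□□□□■■□□
■□□■□□□^
■□□■□□■■
□□□□■□□■
□□□□□■■□
□□□□□□□□

4,7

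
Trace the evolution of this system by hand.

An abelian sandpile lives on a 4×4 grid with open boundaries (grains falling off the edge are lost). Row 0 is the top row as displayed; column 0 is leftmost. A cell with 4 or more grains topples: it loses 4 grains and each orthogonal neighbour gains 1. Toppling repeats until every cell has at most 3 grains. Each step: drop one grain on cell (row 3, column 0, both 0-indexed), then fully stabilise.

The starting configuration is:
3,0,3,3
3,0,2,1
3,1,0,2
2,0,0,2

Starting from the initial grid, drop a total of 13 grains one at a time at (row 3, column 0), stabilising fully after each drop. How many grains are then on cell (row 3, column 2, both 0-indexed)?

1

step 0: 3,0,3,3
3,0,2,1
3,1,0,2
2,0,0,2
step 1: 3,0,3,3
3,0,2,1
3,1,0,2
3,0,0,2
step 2: 0,1,3,3
1,1,2,1
1,2,0,2
1,1,0,2
step 3: 0,1,3,3
1,1,2,1
1,2,0,2
2,1,0,2
step 4: 0,1,3,3
1,1,2,1
1,2,0,2
3,1,0,2
step 5: 0,1,3,3
1,1,2,1
2,2,0,2
0,2,0,2
step 6: 0,1,3,3
1,1,2,1
2,2,0,2
1,2,0,2
step 7: 0,1,3,3
1,1,2,1
2,2,0,2
2,2,0,2
step 8: 0,1,3,3
1,1,2,1
2,2,0,2
3,2,0,2
step 9: 0,1,3,3
1,1,2,1
3,2,0,2
0,3,0,2
step 10: 0,1,3,3
1,1,2,1
3,2,0,2
1,3,0,2
step 11: 0,1,3,3
1,1,2,1
3,2,0,2
2,3,0,2
step 12: 0,1,3,3
1,1,2,1
3,2,0,2
3,3,0,2
step 13: 0,1,3,3
2,2,2,1
1,0,1,2
2,1,1,2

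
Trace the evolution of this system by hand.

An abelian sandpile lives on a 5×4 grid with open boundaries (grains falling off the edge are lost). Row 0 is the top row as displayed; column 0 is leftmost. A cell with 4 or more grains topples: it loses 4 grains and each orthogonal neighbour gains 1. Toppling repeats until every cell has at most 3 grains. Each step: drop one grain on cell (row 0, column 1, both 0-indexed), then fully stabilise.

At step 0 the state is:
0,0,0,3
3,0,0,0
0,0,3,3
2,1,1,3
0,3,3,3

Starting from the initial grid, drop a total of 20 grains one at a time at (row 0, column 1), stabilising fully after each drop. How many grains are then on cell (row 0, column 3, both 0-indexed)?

0) 0,0,0,3
3,0,0,0
0,0,3,3
2,1,1,3
0,3,3,3
1) 0,1,0,3
3,0,0,0
0,0,3,3
2,1,1,3
0,3,3,3
2) 0,2,0,3
3,0,0,0
0,0,3,3
2,1,1,3
0,3,3,3
3) 0,3,0,3
3,0,0,0
0,0,3,3
2,1,1,3
0,3,3,3
4) 1,0,1,3
3,1,0,0
0,0,3,3
2,1,1,3
0,3,3,3
5) 1,1,1,3
3,1,0,0
0,0,3,3
2,1,1,3
0,3,3,3
6) 1,2,1,3
3,1,0,0
0,0,3,3
2,1,1,3
0,3,3,3
7) 1,3,1,3
3,1,0,0
0,0,3,3
2,1,1,3
0,3,3,3
8) 2,0,2,3
3,2,0,0
0,0,3,3
2,1,1,3
0,3,3,3
9) 2,1,2,3
3,2,0,0
0,0,3,3
2,1,1,3
0,3,3,3
10) 2,2,2,3
3,2,0,0
0,0,3,3
2,1,1,3
0,3,3,3
11) 2,3,2,3
3,2,0,0
0,0,3,3
2,1,1,3
0,3,3,3
12) 3,0,3,3
3,3,0,0
0,0,3,3
2,1,1,3
0,3,3,3
13) 3,1,3,3
3,3,0,0
0,0,3,3
2,1,1,3
0,3,3,3
14) 3,2,3,3
3,3,0,0
0,0,3,3
2,1,1,3
0,3,3,3
15) 3,3,3,3
3,3,0,0
0,0,3,3
2,1,1,3
0,3,3,3
16) 1,3,1,0
1,1,2,1
1,1,3,3
2,1,1,3
0,3,3,3
17) 2,0,2,0
1,2,2,1
1,1,3,3
2,1,1,3
0,3,3,3
18) 2,1,2,0
1,2,2,1
1,1,3,3
2,1,1,3
0,3,3,3
19) 2,2,2,0
1,2,2,1
1,1,3,3
2,1,1,3
0,3,3,3
20) 2,3,2,0
1,2,2,1
1,1,3,3
2,1,1,3
0,3,3,3

0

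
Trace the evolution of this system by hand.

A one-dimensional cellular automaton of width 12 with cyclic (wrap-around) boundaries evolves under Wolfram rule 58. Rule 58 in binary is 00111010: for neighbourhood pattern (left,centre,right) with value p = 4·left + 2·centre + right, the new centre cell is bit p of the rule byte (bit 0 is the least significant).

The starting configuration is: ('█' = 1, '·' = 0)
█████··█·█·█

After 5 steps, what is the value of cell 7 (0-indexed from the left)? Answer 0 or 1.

1

0) █████··█·█·█
1) ·····██·█·██
2) █···██·█·██·
3) ·█·██·█·██·█
4) █·██·█·██·█·
5) ·██·█·██·█·█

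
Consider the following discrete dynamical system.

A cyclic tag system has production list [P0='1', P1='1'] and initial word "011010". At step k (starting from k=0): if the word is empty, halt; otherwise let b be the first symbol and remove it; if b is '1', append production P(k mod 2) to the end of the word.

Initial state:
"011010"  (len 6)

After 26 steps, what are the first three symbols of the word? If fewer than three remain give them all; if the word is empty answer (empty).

0) "011010"  (len 6)
1) "11010"  (len 5)
2) "10101"  (len 5)
3) "01011"  (len 5)
4) "1011"  (len 4)
5) "0111"  (len 4)
6) "111"  (len 3)
7) "111"  (len 3)
8) "111"  (len 3)
9) "111"  (len 3)
10) "111"  (len 3)
11) "111"  (len 3)
12) "111"  (len 3)
13) "111"  (len 3)
14) "111"  (len 3)
15) "111"  (len 3)
16) "111"  (len 3)
17) "111"  (len 3)
18) "111"  (len 3)
19) "111"  (len 3)
20) "111"  (len 3)
21) "111"  (len 3)
22) "111"  (len 3)
23) "111"  (len 3)
24) "111"  (len 3)
25) "111"  (len 3)
26) "111"  (len 3)

111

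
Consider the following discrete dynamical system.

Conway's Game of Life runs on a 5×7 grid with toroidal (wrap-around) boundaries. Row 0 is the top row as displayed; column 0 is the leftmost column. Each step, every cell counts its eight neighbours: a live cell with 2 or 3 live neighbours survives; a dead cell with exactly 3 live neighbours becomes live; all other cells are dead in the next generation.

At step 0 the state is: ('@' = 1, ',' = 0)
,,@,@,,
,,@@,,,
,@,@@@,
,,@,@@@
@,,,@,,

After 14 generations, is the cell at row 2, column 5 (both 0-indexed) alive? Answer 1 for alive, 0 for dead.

0

0) ,,@,@,,
,,@@,,,
,@,@@@,
,,@,@@@
@,,,@,,
1) ,@@,@,,
,@,,,@,
,@,,,,@
@@@,,,@
,@,,@,@
2) ,@@@@,,
,@,,,@,
,,,,,@@
,,@,,,@
,,,,,,@
3) @@@@@@,
@@,@,@@
@,,,,@@
@,,,,,@
@@,,,@,
4) ,,,@,,,
,,,@,,,
,,,,@,,
,,,,,,,
,,,@,@,
5) ,,@@,,,
,,,@@,,
,,,,,,,
,,,,@,,
,,,,@,,
6) ,,@,,,,
,,@@@,,
,,,@@,,
,,,,,,,
,,,,@,,
7) ,,@,@,,
,,@,@,,
,,@,@,,
,,,@@,,
,,,,,,,
8) ,,,,,,,
,@@,@@,
,,@,@@,
,,,@@,,
,,,,@,,
9) ,,,@@@,
,@@,@@,
,@@,,,,
,,,,,,,
,,,@@,,
10) ,,,,,,,
,@,,,@,
,@@@,,,
,,@@,,,
,,,@,@,
11) ,,,,@,,
,@,,,,,
,@,@@,,
,@,,,,,
,,@@@,,
12) ,,@,@,,
,,@@@,,
@@,,,,,
,@,,,,,
,,@@@,,
13) ,@,,,@,
,,@,@,,
@@,@,,,
@@,@,,,
,@@,@,,
14) ,@,,@@,
@,@@@,,
@,,@@,,
,,,@@,,
,,,@@,,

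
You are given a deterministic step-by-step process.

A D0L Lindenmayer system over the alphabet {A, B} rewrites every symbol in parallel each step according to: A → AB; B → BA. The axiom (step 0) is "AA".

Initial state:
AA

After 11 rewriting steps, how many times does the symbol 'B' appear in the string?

0) AA
1) ABAB
2) ABBAABBA
3) ABBABAABABBABAAB
4) ABBABAABBAABABBAABBABAABBAABABBA
5) ABBABAABBAABABBABAABABBAABBABAABABBABAABBAABABBABAABABBAABBABAAB
6) ABBABAABBAABABBABAABABBAABBABAABBAABABBAABBABAABABBABAABBA…ABBAABABBABAABABBAABBABAABBAABABBAABBABAABABBABAABBAABABBA  (len 128)
7) ABBABAABBAABABBABAABABBAABBABAABBAABABBAABBABAABABBABAABBA…BAABBABAABABBABAABBAABABBAABBABAABBAABABBABAABABBAABBABAAB  (len 256)
8) ABBABAABBAABABBABAABABBAABBABAABBAABABBAABBABAABABBABAABBA…ABBAABABBABAABABBAABBABAABBAABABBAABBABAABABBABAABBAABABBA  (len 512)
9) ABBABAABBAABABBABAABABBAABBABAABBAABABBAABBABAABABBABAABBA…BAABBABAABABBABAABBAABABBAABBABAABBAABABBABAABABBAABBABAAB  (len 1024)
10) ABBABAABBAABABBABAABABBAABBABAABBAABABBAABBABAABABBABAABBA…ABBAABABBABAABABBAABBABAABBAABABBAABBABAABABBABAABBAABABBA  (len 2048)
11) ABBABAABBAABABBABAABABBAABBABAABBAABABBAABBABAABABBABAABBA…BAABBABAABABBABAABBAABABBAABBABAABBAABABBABAABABBAABBABAAB  (len 4096)

2048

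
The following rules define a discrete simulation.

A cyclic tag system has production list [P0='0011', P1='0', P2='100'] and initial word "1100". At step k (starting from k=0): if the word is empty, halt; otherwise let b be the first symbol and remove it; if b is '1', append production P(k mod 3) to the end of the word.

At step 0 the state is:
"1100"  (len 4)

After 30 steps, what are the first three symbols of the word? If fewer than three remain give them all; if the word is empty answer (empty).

gen 0: "1100"  (len 4)
gen 1: "1000011"  (len 7)
gen 2: "0000110"  (len 7)
gen 3: "000110"  (len 6)
gen 4: "00110"  (len 5)
gen 5: "0110"  (len 4)
gen 6: "110"  (len 3)
gen 7: "100011"  (len 6)
gen 8: "000110"  (len 6)
gen 9: "00110"  (len 5)
gen 10: "0110"  (len 4)
gen 11: "110"  (len 3)
gen 12: "10100"  (len 5)
gen 13: "01000011"  (len 8)
gen 14: "1000011"  (len 7)
gen 15: "000011100"  (len 9)
gen 16: "00011100"  (len 8)
gen 17: "0011100"  (len 7)
gen 18: "011100"  (len 6)
gen 19: "11100"  (len 5)
gen 20: "11000"  (len 5)
gen 21: "1000100"  (len 7)
gen 22: "0001000011"  (len 10)
gen 23: "001000011"  (len 9)
gen 24: "01000011"  (len 8)
gen 25: "1000011"  (len 7)
gen 26: "0000110"  (len 7)
gen 27: "000110"  (len 6)
gen 28: "00110"  (len 5)
gen 29: "0110"  (len 4)
gen 30: "110"  (len 3)

110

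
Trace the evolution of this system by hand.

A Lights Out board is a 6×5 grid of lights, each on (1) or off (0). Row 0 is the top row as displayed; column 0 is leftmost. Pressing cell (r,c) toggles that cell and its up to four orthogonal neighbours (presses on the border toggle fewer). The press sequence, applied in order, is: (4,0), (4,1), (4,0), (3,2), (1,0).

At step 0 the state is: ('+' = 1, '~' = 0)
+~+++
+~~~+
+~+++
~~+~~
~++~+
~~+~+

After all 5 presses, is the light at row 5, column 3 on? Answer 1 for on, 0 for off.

0

t=0: +~+++
+~~~+
+~+++
~~+~~
~++~+
~~+~+
t=1: +~+++
+~~~+
+~+++
+~+~~
+~+~+
+~+~+
t=2: +~+++
+~~~+
+~+++
+++~~
~+~~+
+++~+
t=3: +~+++
+~~~+
+~+++
~++~~
+~~~+
~++~+
t=4: +~+++
+~~~+
+~~++
~~~+~
+~+~+
~++~+
t=5: ~~+++
~+~~+
~~~++
~~~+~
+~+~+
~++~+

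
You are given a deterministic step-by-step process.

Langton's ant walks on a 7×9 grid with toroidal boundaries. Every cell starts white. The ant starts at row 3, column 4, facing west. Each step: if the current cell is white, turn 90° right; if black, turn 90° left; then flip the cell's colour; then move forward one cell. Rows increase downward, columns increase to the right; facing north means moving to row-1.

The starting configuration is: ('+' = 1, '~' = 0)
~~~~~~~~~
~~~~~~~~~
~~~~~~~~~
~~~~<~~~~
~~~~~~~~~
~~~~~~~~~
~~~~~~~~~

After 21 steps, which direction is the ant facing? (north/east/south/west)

south

[0] ~~~~~~~~~
~~~~~~~~~
~~~~~~~~~
~~~~<~~~~
~~~~~~~~~
~~~~~~~~~
~~~~~~~~~
[1] ~~~~~~~~~
~~~~~~~~~
~~~~^~~~~
~~~~+~~~~
~~~~~~~~~
~~~~~~~~~
~~~~~~~~~
[2] ~~~~~~~~~
~~~~~~~~~
~~~~+>~~~
~~~~+~~~~
~~~~~~~~~
~~~~~~~~~
~~~~~~~~~
[3] ~~~~~~~~~
~~~~~~~~~
~~~~++~~~
~~~~+v~~~
~~~~~~~~~
~~~~~~~~~
~~~~~~~~~
[4] ~~~~~~~~~
~~~~~~~~~
~~~~++~~~
~~~~<+~~~
~~~~~~~~~
~~~~~~~~~
~~~~~~~~~
[5] ~~~~~~~~~
~~~~~~~~~
~~~~++~~~
~~~~~+~~~
~~~~v~~~~
~~~~~~~~~
~~~~~~~~~
[6] ~~~~~~~~~
~~~~~~~~~
~~~~++~~~
~~~~~+~~~
~~~<+~~~~
~~~~~~~~~
~~~~~~~~~
[7] ~~~~~~~~~
~~~~~~~~~
~~~~++~~~
~~~^~+~~~
~~~++~~~~
~~~~~~~~~
~~~~~~~~~
[8] ~~~~~~~~~
~~~~~~~~~
~~~~++~~~
~~~+>+~~~
~~~++~~~~
~~~~~~~~~
~~~~~~~~~
[9] ~~~~~~~~~
~~~~~~~~~
~~~~++~~~
~~~+++~~~
~~~+v~~~~
~~~~~~~~~
~~~~~~~~~
[10] ~~~~~~~~~
~~~~~~~~~
~~~~++~~~
~~~+++~~~
~~~+~>~~~
~~~~~~~~~
~~~~~~~~~
[11] ~~~~~~~~~
~~~~~~~~~
~~~~++~~~
~~~+++~~~
~~~+~+~~~
~~~~~v~~~
~~~~~~~~~
[12] ~~~~~~~~~
~~~~~~~~~
~~~~++~~~
~~~+++~~~
~~~+~+~~~
~~~~<+~~~
~~~~~~~~~
[13] ~~~~~~~~~
~~~~~~~~~
~~~~++~~~
~~~+++~~~
~~~+^+~~~
~~~~++~~~
~~~~~~~~~
[14] ~~~~~~~~~
~~~~~~~~~
~~~~++~~~
~~~+++~~~
~~~++>~~~
~~~~++~~~
~~~~~~~~~
[15] ~~~~~~~~~
~~~~~~~~~
~~~~++~~~
~~~++^~~~
~~~++~~~~
~~~~++~~~
~~~~~~~~~
[16] ~~~~~~~~~
~~~~~~~~~
~~~~++~~~
~~~+<~~~~
~~~++~~~~
~~~~++~~~
~~~~~~~~~
[17] ~~~~~~~~~
~~~~~~~~~
~~~~++~~~
~~~+~~~~~
~~~+v~~~~
~~~~++~~~
~~~~~~~~~
[18] ~~~~~~~~~
~~~~~~~~~
~~~~++~~~
~~~+~~~~~
~~~+~>~~~
~~~~++~~~
~~~~~~~~~
[19] ~~~~~~~~~
~~~~~~~~~
~~~~++~~~
~~~+~~~~~
~~~+~+~~~
~~~~+v~~~
~~~~~~~~~
[20] ~~~~~~~~~
~~~~~~~~~
~~~~++~~~
~~~+~~~~~
~~~+~+~~~
~~~~+~>~~
~~~~~~~~~
[21] ~~~~~~~~~
~~~~~~~~~
~~~~++~~~
~~~+~~~~~
~~~+~+~~~
~~~~+~+~~
~~~~~~v~~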